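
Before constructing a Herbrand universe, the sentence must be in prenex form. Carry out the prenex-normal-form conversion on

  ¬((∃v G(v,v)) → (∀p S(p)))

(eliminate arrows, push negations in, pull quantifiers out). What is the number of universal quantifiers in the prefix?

Eliminate → and ↔ using ¬ and ∨.
  ¬(¬(∃v G(v,v)) ∨ (∀p S(p)))
Push ¬ through the quantifiers and connectives to reach negation normal form:
  (∃v G(v,v)) ∧ (∃p ¬S(p))
All bound variables are already distinct, so no renaming is needed.
Pull the quantifiers to the front (each side's bound variable is not free in the other side):
  ∃v ∃p (G(v,v) ∧ ¬S(p))
The prefix is ∃v ∃p: 0 universal, 2 existential.

0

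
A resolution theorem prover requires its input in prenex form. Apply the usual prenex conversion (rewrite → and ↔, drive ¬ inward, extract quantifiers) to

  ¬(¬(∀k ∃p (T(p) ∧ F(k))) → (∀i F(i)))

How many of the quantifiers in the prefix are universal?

First replace A → B with ¬A ∨ B.
  ¬(¬¬(∀k ∃p (T(p) ∧ F(k))) ∨ (∀i F(i)))
Push ¬ through the quantifiers and connectives to reach negation normal form:
  (∃k ∀p (¬T(p) ∨ ¬F(k))) ∧ (∃i ¬F(i))
Finally move all quantifiers to the prefix:
  ∃k ∀p ∃i ((¬T(p) ∨ ¬F(k)) ∧ ¬F(i))
The prefix is ∃k ∀p ∃i: 1 universal, 2 existential.

1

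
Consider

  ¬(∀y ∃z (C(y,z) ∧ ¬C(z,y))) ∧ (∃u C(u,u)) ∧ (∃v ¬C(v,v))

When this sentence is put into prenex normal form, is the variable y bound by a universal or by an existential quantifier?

existential

Push ¬ through the quantifiers and connectives to reach negation normal form:
  (∃y ∀z (¬C(y,z) ∨ C(z,y))) ∧ (∃u C(u,u)) ∧ (∃v ¬C(v,v))
Pull the quantifiers to the front (each side's bound variable is not free in the other side):
  ∃y ∀z ∃u ∃v ((¬C(y,z) ∨ C(z,y)) ∧ C(u,u) ∧ ¬C(v,v))
The quantifier ∀y sits under an odd number of negations, so it flips to ∃y.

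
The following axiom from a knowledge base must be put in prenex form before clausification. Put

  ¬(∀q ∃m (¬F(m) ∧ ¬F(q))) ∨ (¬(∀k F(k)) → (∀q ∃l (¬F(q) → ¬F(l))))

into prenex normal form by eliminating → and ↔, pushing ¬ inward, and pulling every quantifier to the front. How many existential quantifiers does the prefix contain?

2

Rewrite implications/biconditionals: A → B as ¬A ∨ B.
  ¬(∀q ∃m (¬F(m) ∧ ¬F(q))) ∨ ¬¬(∀k F(k)) ∨ (∀q ∃l (¬¬F(q) ∨ ¬F(l)))
Move each ¬ inward, flipping quantifiers it crosses:
  (∃q ∀m (F(m) ∨ F(q))) ∨ (∀k F(k)) ∨ (∀q ∃l (F(q) ∨ ¬F(l)))
Rename bound variables to avoid capture: q↦p.
  (∃q ∀m (F(m) ∨ F(q))) ∨ (∀k F(k)) ∨ (∀p ∃l (F(p) ∨ ¬F(l)))
Finally move all quantifiers to the prefix:
  ∃q ∀m ∀k ∀p ∃l (F(m) ∨ F(q) ∨ F(k) ∨ F(p) ∨ ¬F(l))
The prefix is ∃q ∀m ∀k ∀p ∃l: 3 universal, 2 existential.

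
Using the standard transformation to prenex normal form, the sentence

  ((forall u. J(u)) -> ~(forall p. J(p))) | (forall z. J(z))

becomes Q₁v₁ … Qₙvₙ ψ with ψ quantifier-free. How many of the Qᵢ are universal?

1

Rewrite implications/biconditionals: A → B as ¬A ∨ B.
  ~(forall u. J(u)) | ~(forall p. J(p)) | (forall z. J(z))
Push ¬ through the quantifiers and connectives to reach negation normal form:
  (exists u. ~J(u)) | (exists p. ~J(p)) | (forall z. J(z))
Finally move all quantifiers to the prefix:
  exists u. exists p. forall z. (~J(u) | ~J(p) | J(z))
The prefix is exists u exists p forall z: 1 universal, 2 existential.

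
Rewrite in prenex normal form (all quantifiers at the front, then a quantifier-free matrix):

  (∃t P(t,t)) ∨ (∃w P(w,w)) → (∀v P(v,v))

∀t ∀w ∀v (¬P(t,t) ∧ ¬P(w,w) ∨ P(v,v))

First replace A → B with ¬A ∨ B.
  ¬((∃t P(t,t)) ∨ (∃w P(w,w))) ∨ (∀v P(v,v))
Move each ¬ inward, flipping quantifiers it crosses:
  (∀t ¬P(t,t)) ∧ (∀w ¬P(w,w)) ∨ (∀v P(v,v))
All bound variables are already distinct, so no renaming is needed.
Finally move all quantifiers to the prefix:
  ∀t ∀w ∀v (¬P(t,t) ∧ ¬P(w,w) ∨ P(v,v))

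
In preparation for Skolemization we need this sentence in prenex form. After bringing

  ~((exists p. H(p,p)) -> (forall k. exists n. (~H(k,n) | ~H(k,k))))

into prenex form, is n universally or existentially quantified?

Rewrite implications/biconditionals: A → B as ¬A ∨ B.
  ~(~(exists p. H(p,p)) | (forall k. exists n. (~H(k,n) | ~H(k,k))))
Move each ¬ inward, flipping quantifiers it crosses:
  (exists p. H(p,p)) & (exists k. forall n. (H(k,n) & H(k,k)))
Extract every quantifier outward, since the variables are now distinct and don't occur free across branches:
  exists p. exists k. forall n. (H(p,p) & H(k,n) & H(k,k))
The quantifier exists n sits under an odd number of negations (counting the antecedent side of each →), so it flips to forall n.

universal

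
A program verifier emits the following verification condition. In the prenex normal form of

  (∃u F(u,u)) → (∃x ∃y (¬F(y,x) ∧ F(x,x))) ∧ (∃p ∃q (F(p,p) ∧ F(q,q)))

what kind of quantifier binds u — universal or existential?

First replace A → B with ¬A ∨ B.
  ¬(∃u F(u,u)) ∨ (∃x ∃y (¬F(y,x) ∧ F(x,x))) ∧ (∃p ∃q (F(p,p) ∧ F(q,q)))
Push ¬ through the quantifiers and connectives to reach negation normal form:
  (∀u ¬F(u,u)) ∨ (∃x ∃y (¬F(y,x) ∧ F(x,x))) ∧ (∃p ∃q (F(p,p) ∧ F(q,q)))
All bound variables are already distinct, so no renaming is needed.
Pull the quantifiers to the front (each side's bound variable is not free in the other side):
  ∀u ∃x ∃y ∃p ∃q (¬F(u,u) ∨ ¬F(y,x) ∧ F(x,x) ∧ F(p,p) ∧ F(q,q))
The quantifier ∃u sits under an odd number of negations (counting the antecedent side of each →), so it flips to ∀u.

universal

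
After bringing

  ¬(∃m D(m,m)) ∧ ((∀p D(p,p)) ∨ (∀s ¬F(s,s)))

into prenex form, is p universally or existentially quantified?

Push ¬ through the quantifiers and connectives to reach negation normal form:
  (∀m ¬D(m,m)) ∧ ((∀p D(p,p)) ∨ (∀s ¬F(s,s)))
All bound variables are already distinct, so no renaming is needed.
Finally move all quantifiers to the prefix:
  ∀m ∀p ∀s (¬D(m,m) ∧ (D(p,p) ∨ ¬F(s,s)))
The quantifier ∀p sits under an even number of negations, so it remains universal.

universal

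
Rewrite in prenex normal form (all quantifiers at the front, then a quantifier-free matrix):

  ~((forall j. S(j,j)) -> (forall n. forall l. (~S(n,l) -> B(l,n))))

forall j. exists n. exists l. (S(j,j) & ~S(n,l) & ~B(l,n))

First replace A → B with ¬A ∨ B.
  ~(~(forall j. S(j,j)) | (forall n. forall l. (~~S(n,l) | B(l,n))))
Push ¬ through the quantifiers and connectives to reach negation normal form:
  (forall j. S(j,j)) & (exists n. exists l. (~S(n,l) & ~B(l,n)))
All bound variables are already distinct, so no renaming is needed.
Finally move all quantifiers to the prefix:
  forall j. exists n. exists l. (S(j,j) & ~S(n,l) & ~B(l,n))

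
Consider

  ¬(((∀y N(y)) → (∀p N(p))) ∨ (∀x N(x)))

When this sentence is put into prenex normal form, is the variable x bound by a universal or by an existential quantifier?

Eliminate → and ↔ using ¬ and ∨.
  ¬(¬(∀y N(y)) ∨ (∀p N(p)) ∨ (∀x N(x)))
Push ¬ through the quantifiers and connectives to reach negation normal form:
  (∀y N(y)) ∧ (∃p ¬N(p)) ∧ (∃x ¬N(x))
Extract every quantifier outward, since the variables are now distinct and don't occur free across branches:
  ∀y ∃p ∃x (N(y) ∧ ¬N(p) ∧ ¬N(x))
The quantifier ∀x sits under an odd number of negations (counting the antecedent side of each →), so it flips to ∃x.

existential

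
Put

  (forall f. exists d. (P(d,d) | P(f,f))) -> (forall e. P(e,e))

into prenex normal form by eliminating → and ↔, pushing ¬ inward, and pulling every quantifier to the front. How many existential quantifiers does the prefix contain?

Rewrite implications/biconditionals: A → B as ¬A ∨ B.
  ~(forall f. exists d. (P(d,d) | P(f,f))) | (forall e. P(e,e))
Move each ¬ inward, flipping quantifiers it crosses:
  (exists f. forall d. (~P(d,d) & ~P(f,f))) | (forall e. P(e,e))
All bound variables are already distinct, so no renaming is needed.
Pull the quantifiers to the front (each side's bound variable is not free in the other side):
  exists f. forall d. forall e. (~P(d,d) & ~P(f,f) | P(e,e))
The prefix is exists f forall d forall e: 2 universal, 1 existential.

1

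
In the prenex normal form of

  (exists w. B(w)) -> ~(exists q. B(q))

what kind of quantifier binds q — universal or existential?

First replace A → B with ¬A ∨ B.
  ~(exists w. B(w)) | ~(exists q. B(q))
Push ¬ through the quantifiers and connectives to reach negation normal form:
  (forall w. ~B(w)) | (forall q. ~B(q))
Extract every quantifier outward, since the variables are now distinct and don't occur free across branches:
  forall w. forall q. (~B(w) | ~B(q))
The quantifier exists q sits under an odd number of negations (counting the antecedent side of each →), so it flips to forall q.

universal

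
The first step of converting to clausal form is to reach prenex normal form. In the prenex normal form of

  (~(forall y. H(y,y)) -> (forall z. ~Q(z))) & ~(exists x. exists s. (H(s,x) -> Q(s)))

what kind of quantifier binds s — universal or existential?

Rewrite implications/biconditionals: A → B as ¬A ∨ B.
  (~~(forall y. H(y,y)) | (forall z. ~Q(z))) & ~(exists x. exists s. (~H(s,x) | Q(s)))
Push ¬ through the quantifiers and connectives to reach negation normal form:
  ((forall y. H(y,y)) | (forall z. ~Q(z))) & (forall x. forall s. (H(s,x) & ~Q(s)))
All bound variables are already distinct, so no renaming is needed.
Finally move all quantifiers to the prefix:
  forall y. forall z. forall x. forall s. ((H(y,y) | ~Q(z)) & H(s,x) & ~Q(s))
The quantifier exists s sits under an odd number of negations (counting the antecedent side of each →), so it flips to forall s.

universal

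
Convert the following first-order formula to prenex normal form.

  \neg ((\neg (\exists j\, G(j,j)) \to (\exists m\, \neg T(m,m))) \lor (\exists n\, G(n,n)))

\forall j\, \forall m\, \forall n\, (\neg G(j,j) \land T(m,m) \land \neg G(n,n))

Eliminate → and ↔ using ¬ and ∨.
  \neg (\neg \neg (\exists j\, G(j,j)) \lor (\exists m\, \neg T(m,m)) \lor (\exists n\, G(n,n)))
Drive negations inward (¬∀x A ≡ ∃x ¬A, ¬∃x A ≡ ∀x ¬A, De Morgan for ∧/∨):
  (\forall j\, \neg G(j,j)) \land (\forall m\, T(m,m)) \land (\forall n\, \neg G(n,n))
Pull the quantifiers to the front (each side's bound variable is not free in the other side):
  \forall j\, \forall m\, \forall n\, (\neg G(j,j) \land T(m,m) \land \neg G(n,n))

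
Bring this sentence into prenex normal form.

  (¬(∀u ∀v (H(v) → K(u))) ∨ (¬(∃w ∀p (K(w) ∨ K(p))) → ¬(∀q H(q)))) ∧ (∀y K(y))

∃u ∃v ∃w ∀p ∃q ∀y ((H(v) ∧ ¬K(u) ∨ K(w) ∨ K(p) ∨ ¬H(q)) ∧ K(y))

Rewrite implications/biconditionals: A → B as ¬A ∨ B.
  (¬(∀u ∀v (¬H(v) ∨ K(u))) ∨ ¬¬(∃w ∀p (K(w) ∨ K(p))) ∨ ¬(∀q H(q))) ∧ (∀y K(y))
Push ¬ through the quantifiers and connectives to reach negation normal form:
  ((∃u ∃v (H(v) ∧ ¬K(u))) ∨ (∃w ∀p (K(w) ∨ K(p))) ∨ (∃q ¬H(q))) ∧ (∀y K(y))
Extract every quantifier outward, since the variables are now distinct and don't occur free across branches:
  ∃u ∃v ∃w ∀p ∃q ∀y ((H(v) ∧ ¬K(u) ∨ K(w) ∨ K(p) ∨ ¬H(q)) ∧ K(y))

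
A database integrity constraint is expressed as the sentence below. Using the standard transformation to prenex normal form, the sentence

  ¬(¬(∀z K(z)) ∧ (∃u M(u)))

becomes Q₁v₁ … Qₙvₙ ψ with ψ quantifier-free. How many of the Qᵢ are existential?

0

Push ¬ through the quantifiers and connectives to reach negation normal form:
  (∀z K(z)) ∨ (∀u ¬M(u))
All bound variables are already distinct, so no renaming is needed.
Pull the quantifiers to the front (each side's bound variable is not free in the other side):
  ∀z ∀u (K(z) ∨ ¬M(u))
The prefix is ∀z ∀u: 2 universal, 0 existential.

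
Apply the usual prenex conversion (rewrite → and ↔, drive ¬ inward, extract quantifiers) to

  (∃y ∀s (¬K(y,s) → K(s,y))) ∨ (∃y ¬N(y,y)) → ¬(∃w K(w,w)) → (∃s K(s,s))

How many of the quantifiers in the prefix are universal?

2

First replace A → B with ¬A ∨ B.
  ¬((∃y ∀s (¬¬K(y,s) ∨ K(s,y))) ∨ (∃y ¬N(y,y))) ∨ ¬¬(∃w K(w,w)) ∨ (∃s K(s,s))
Push ¬ through the quantifiers and connectives to reach negation normal form:
  (∀y ∃s (¬K(y,s) ∧ ¬K(s,y))) ∧ (∀y N(y,y)) ∨ (∃w K(w,w)) ∨ (∃s K(s,s))
Rename bound variables to avoid capture: y↦w1, s↦v.
  (∀y ∃s (¬K(y,s) ∧ ¬K(s,y))) ∧ (∀w1 N(w1,w1)) ∨ (∃w K(w,w)) ∨ (∃v K(v,v))
Pull the quantifiers to the front (each side's bound variable is not free in the other side):
  ∀y ∃s ∀w1 ∃w ∃v (¬K(y,s) ∧ ¬K(s,y) ∧ N(w1,w1) ∨ K(w,w) ∨ K(v,v))
The prefix is ∀y ∃s ∀w1 ∃w ∃v: 2 universal, 3 existential.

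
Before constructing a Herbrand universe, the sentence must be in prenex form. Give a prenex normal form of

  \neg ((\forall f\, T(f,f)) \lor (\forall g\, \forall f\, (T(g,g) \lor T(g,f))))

\exists f\, \exists g\, \exists w\, (\neg T(f,f) \land \neg T(g,g) \land \neg T(g,w))

Push ¬ through the quantifiers and connectives to reach negation normal form:
  (\exists f\, \neg T(f,f)) \land (\exists g\, \exists f\, (\neg T(g,g) \land \neg T(g,f)))
Standardize variables apart so no two quantifiers bind the same name: f↦w.
  (\exists f\, \neg T(f,f)) \land (\exists g\, \exists w\, (\neg T(g,g) \land \neg T(g,w)))
Finally move all quantifiers to the prefix:
  \exists f\, \exists g\, \exists w\, (\neg T(f,f) \land \neg T(g,g) \land \neg T(g,w))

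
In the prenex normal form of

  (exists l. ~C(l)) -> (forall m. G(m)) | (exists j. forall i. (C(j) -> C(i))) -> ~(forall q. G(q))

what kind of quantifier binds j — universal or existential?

Rewrite implications/biconditionals: A → B as ¬A ∨ B.
  ~(exists l. ~C(l)) | ~((forall m. G(m)) | (exists j. forall i. (~C(j) | C(i)))) | ~(forall q. G(q))
Push ¬ through the quantifiers and connectives to reach negation normal form:
  (forall l. C(l)) | (exists m. ~G(m)) & (forall j. exists i. (C(j) & ~C(i))) | (exists q. ~G(q))
All bound variables are already distinct, so no renaming is needed.
Finally move all quantifiers to the prefix:
  forall l. exists m. forall j. exists i. exists q. (C(l) | ~G(m) & C(j) & ~C(i) | ~G(q))
The quantifier exists j sits under an odd number of negations (counting the antecedent side of each →), so it flips to forall j.

universal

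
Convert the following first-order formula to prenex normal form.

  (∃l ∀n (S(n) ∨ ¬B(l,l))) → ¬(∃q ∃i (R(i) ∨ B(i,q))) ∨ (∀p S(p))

∀l ∃n ∀q ∀i ∀p (¬S(n) ∧ B(l,l) ∨ ¬R(i) ∧ ¬B(i,q) ∨ S(p))

First replace A → B with ¬A ∨ B.
  ¬(∃l ∀n (S(n) ∨ ¬B(l,l))) ∨ ¬(∃q ∃i (R(i) ∨ B(i,q))) ∨ (∀p S(p))
Move each ¬ inward, flipping quantifiers it crosses:
  (∀l ∃n (¬S(n) ∧ B(l,l))) ∨ (∀q ∀i (¬R(i) ∧ ¬B(i,q))) ∨ (∀p S(p))
All bound variables are already distinct, so no renaming is needed.
Extract every quantifier outward, since the variables are now distinct and don't occur free across branches:
  ∀l ∃n ∀q ∀i ∀p (¬S(n) ∧ B(l,l) ∨ ¬R(i) ∧ ¬B(i,q) ∨ S(p))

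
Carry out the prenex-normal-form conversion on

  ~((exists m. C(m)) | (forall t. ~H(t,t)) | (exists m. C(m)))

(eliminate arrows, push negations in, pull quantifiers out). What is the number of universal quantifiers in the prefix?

2

Push ¬ through the quantifiers and connectives to reach negation normal form:
  (forall m. ~C(m)) & (exists t. H(t,t)) & (forall m. ~C(m))
Standardize variables apart so no two quantifiers bind the same name: m↦r.
  (forall m. ~C(m)) & (exists t. H(t,t)) & (forall r. ~C(r))
Finally move all quantifiers to the prefix:
  forall m. exists t. forall r. (~C(m) & H(t,t) & ~C(r))
The prefix is forall m exists t forall r: 2 universal, 1 existential.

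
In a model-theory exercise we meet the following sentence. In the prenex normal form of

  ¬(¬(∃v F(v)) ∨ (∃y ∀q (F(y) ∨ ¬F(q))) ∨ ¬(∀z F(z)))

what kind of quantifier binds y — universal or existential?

Move each ¬ inward, flipping quantifiers it crosses:
  (∃v F(v)) ∧ (∀y ∃q (¬F(y) ∧ F(q))) ∧ (∀z F(z))
Extract every quantifier outward, since the variables are now distinct and don't occur free across branches:
  ∃v ∀y ∃q ∀z (F(v) ∧ ¬F(y) ∧ F(q) ∧ F(z))
The quantifier ∃y sits under an odd number of negations, so it flips to ∀y.

universal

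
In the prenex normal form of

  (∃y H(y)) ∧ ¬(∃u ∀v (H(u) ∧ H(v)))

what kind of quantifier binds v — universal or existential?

existential

Push ¬ through the quantifiers and connectives to reach negation normal form:
  (∃y H(y)) ∧ (∀u ∃v (¬H(u) ∨ ¬H(v)))
Pull the quantifiers to the front (each side's bound variable is not free in the other side):
  ∃y ∀u ∃v (H(y) ∧ (¬H(u) ∨ ¬H(v)))
The quantifier ∀v sits under an odd number of negations, so it flips to ∃v.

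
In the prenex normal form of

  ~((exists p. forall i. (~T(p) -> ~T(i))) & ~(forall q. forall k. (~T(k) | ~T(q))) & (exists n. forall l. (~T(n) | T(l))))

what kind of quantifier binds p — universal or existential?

universal

First replace A → B with ¬A ∨ B.
  ~((exists p. forall i. (~~T(p) | ~T(i))) & ~(forall q. forall k. (~T(k) | ~T(q))) & (exists n. forall l. (~T(n) | T(l))))
Drive negations inward (¬∀x A ≡ ∃x ¬A, ¬∃x A ≡ ∀x ¬A, De Morgan for ∧/∨):
  (forall p. exists i. (~T(p) & T(i))) | (forall q. forall k. (~T(k) | ~T(q))) | (forall n. exists l. (T(n) & ~T(l)))
All bound variables are already distinct, so no renaming is needed.
Extract every quantifier outward, since the variables are now distinct and don't occur free across branches:
  forall p. exists i. forall q. forall k. forall n. exists l. (~T(p) & T(i) | ~T(k) | ~T(q) | T(n) & ~T(l))
The quantifier exists p sits under an odd number of negations (counting the antecedent side of each →), so it flips to forall p.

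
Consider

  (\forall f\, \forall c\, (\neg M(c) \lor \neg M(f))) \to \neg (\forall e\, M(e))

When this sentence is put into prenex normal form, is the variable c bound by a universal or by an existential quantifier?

existential

Eliminate → and ↔ using ¬ and ∨.
  \neg (\forall f\, \forall c\, (\neg M(c) \lor \neg M(f))) \lor \neg (\forall e\, M(e))
Drive negations inward (¬∀x A ≡ ∃x ¬A, ¬∃x A ≡ ∀x ¬A, De Morgan for ∧/∨):
  (\exists f\, \exists c\, (M(c) \land M(f))) \lor (\exists e\, \neg M(e))
Extract every quantifier outward, since the variables are now distinct and don't occur free across branches:
  \exists f\, \exists c\, \exists e\, (M(c) \land M(f) \lor \neg M(e))
The quantifier \forall c sits under an odd number of negations (counting the antecedent side of each →), so it flips to \exists c.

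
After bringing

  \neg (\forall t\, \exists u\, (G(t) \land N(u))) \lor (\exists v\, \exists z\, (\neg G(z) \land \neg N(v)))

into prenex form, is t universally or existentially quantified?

existential

Push ¬ through the quantifiers and connectives to reach negation normal form:
  (\exists t\, \forall u\, (\neg G(t) \lor \neg N(u))) \lor (\exists v\, \exists z\, (\neg G(z) \land \neg N(v)))
All bound variables are already distinct, so no renaming is needed.
Finally move all quantifiers to the prefix:
  \exists t\, \forall u\, \exists v\, \exists z\, (\neg G(t) \lor \neg N(u) \lor \neg G(z) \land \neg N(v))
The quantifier \forall t sits under an odd number of negations, so it flips to \exists t.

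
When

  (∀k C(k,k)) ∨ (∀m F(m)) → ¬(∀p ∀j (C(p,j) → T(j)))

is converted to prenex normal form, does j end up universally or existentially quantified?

existential

Eliminate → and ↔ using ¬ and ∨.
  ¬((∀k C(k,k)) ∨ (∀m F(m))) ∨ ¬(∀p ∀j (¬C(p,j) ∨ T(j)))
Push ¬ through the quantifiers and connectives to reach negation normal form:
  (∃k ¬C(k,k)) ∧ (∃m ¬F(m)) ∨ (∃p ∃j (C(p,j) ∧ ¬T(j)))
Finally move all quantifiers to the prefix:
  ∃k ∃m ∃p ∃j (¬C(k,k) ∧ ¬F(m) ∨ C(p,j) ∧ ¬T(j))
The quantifier ∀j sits under an odd number of negations (counting the antecedent side of each →), so it flips to ∃j.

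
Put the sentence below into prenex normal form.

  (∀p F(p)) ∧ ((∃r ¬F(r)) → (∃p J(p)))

∀p ∀r ∃c (F(p) ∧ (F(r) ∨ J(c)))

Eliminate → and ↔ using ¬ and ∨.
  (∀p F(p)) ∧ (¬(∃r ¬F(r)) ∨ (∃p J(p)))
Push ¬ through the quantifiers and connectives to reach negation normal form:
  (∀p F(p)) ∧ ((∀r F(r)) ∨ (∃p J(p)))
Give each quantifier a distinct variable: p↦c.
  (∀p F(p)) ∧ ((∀r F(r)) ∨ (∃c J(c)))
Extract every quantifier outward, since the variables are now distinct and don't occur free across branches:
  ∀p ∀r ∃c (F(p) ∧ (F(r) ∨ J(c)))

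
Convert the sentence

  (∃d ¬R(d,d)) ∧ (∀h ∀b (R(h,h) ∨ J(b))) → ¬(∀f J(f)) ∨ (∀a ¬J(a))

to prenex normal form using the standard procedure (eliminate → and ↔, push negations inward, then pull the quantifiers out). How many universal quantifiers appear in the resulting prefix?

2

First replace A → B with ¬A ∨ B.
  ¬((∃d ¬R(d,d)) ∧ (∀h ∀b (R(h,h) ∨ J(b)))) ∨ ¬(∀f J(f)) ∨ (∀a ¬J(a))
Push ¬ through the quantifiers and connectives to reach negation normal form:
  (∀d R(d,d)) ∨ (∃h ∃b (¬R(h,h) ∧ ¬J(b))) ∨ (∃f ¬J(f)) ∨ (∀a ¬J(a))
All bound variables are already distinct, so no renaming is needed.
Pull the quantifiers to the front (each side's bound variable is not free in the other side):
  ∀d ∃h ∃b ∃f ∀a (R(d,d) ∨ ¬R(h,h) ∧ ¬J(b) ∨ ¬J(f) ∨ ¬J(a))
The prefix is ∀d ∃h ∃b ∃f ∀a: 2 universal, 3 existential.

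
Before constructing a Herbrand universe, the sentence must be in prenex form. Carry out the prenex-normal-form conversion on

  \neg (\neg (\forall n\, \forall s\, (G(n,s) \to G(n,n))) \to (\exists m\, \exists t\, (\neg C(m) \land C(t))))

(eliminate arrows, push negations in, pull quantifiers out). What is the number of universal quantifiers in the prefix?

2

Rewrite implications/biconditionals: A → B as ¬A ∨ B.
  \neg (\neg \neg (\forall n\, \forall s\, (\neg G(n,s) \lor G(n,n))) \lor (\exists m\, \exists t\, (\neg C(m) \land C(t))))
Drive negations inward (¬∀x A ≡ ∃x ¬A, ¬∃x A ≡ ∀x ¬A, De Morgan for ∧/∨):
  (\exists n\, \exists s\, (G(n,s) \land \neg G(n,n))) \land (\forall m\, \forall t\, (C(m) \lor \neg C(t)))
Pull the quantifiers to the front (each side's bound variable is not free in the other side):
  \exists n\, \exists s\, \forall m\, \forall t\, (G(n,s) \land \neg G(n,n) \land (C(m) \lor \neg C(t)))
The prefix is \exists n \exists s \forall m \forall t: 2 universal, 2 existential.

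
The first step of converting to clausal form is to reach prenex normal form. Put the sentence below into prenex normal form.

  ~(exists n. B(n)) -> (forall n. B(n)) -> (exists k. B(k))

Rewrite implications/biconditionals: A → B as ¬A ∨ B.
  ~~(exists n. B(n)) | ~(forall n. B(n)) | (exists k. B(k))
Move each ¬ inward, flipping quantifiers it crosses:
  (exists n. B(n)) | (exists n. ~B(n)) | (exists k. B(k))
Rename bound variables to avoid capture: n↦x.
  (exists n. B(n)) | (exists x. ~B(x)) | (exists k. B(k))
Pull the quantifiers to the front (each side's bound variable is not free in the other side):
  exists n. exists x. exists k. (B(n) | ~B(x) | B(k))

exists n. exists x. exists k. (B(n) | ~B(x) | B(k))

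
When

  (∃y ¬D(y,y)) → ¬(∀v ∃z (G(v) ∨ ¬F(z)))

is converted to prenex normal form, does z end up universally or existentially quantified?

Rewrite implications/biconditionals: A → B as ¬A ∨ B.
  ¬(∃y ¬D(y,y)) ∨ ¬(∀v ∃z (G(v) ∨ ¬F(z)))
Move each ¬ inward, flipping quantifiers it crosses:
  (∀y D(y,y)) ∨ (∃v ∀z (¬G(v) ∧ F(z)))
All bound variables are already distinct, so no renaming is needed.
Finally move all quantifiers to the prefix:
  ∀y ∃v ∀z (D(y,y) ∨ ¬G(v) ∧ F(z))
The quantifier ∃z sits under an odd number of negations (counting the antecedent side of each →), so it flips to ∀z.

universal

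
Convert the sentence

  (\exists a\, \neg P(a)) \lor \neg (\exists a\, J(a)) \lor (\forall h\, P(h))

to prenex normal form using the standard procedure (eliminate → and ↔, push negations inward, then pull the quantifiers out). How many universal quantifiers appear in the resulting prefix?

Drive negations inward (¬∀x A ≡ ∃x ¬A, ¬∃x A ≡ ∀x ¬A, De Morgan for ∧/∨):
  (\exists a\, \neg P(a)) \lor (\forall a\, \neg J(a)) \lor (\forall h\, P(h))
Give each quantifier a distinct variable: a↦x.
  (\exists a\, \neg P(a)) \lor (\forall x\, \neg J(x)) \lor (\forall h\, P(h))
Extract every quantifier outward, since the variables are now distinct and don't occur free across branches:
  \exists a\, \forall x\, \forall h\, (\neg P(a) \lor \neg J(x) \lor P(h))
The prefix is \exists a \forall x \forall h: 2 universal, 1 existential.

2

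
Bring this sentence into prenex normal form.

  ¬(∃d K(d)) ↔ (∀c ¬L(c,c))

Eliminate → and ↔ using ¬ and ∨; A ↔ B as (¬A ∨ B) ∧ (¬B ∨ A).
  (¬¬(∃d K(d)) ∨ (∀c ¬L(c,c))) ∧ (¬(∀c ¬L(c,c)) ∨ ¬(∃d K(d)))
Drive negations inward (¬∀x A ≡ ∃x ¬A, ¬∃x A ≡ ∀x ¬A, De Morgan for ∧/∨):
  ((∃d K(d)) ∨ (∀c ¬L(c,c))) ∧ ((∃c L(c,c)) ∨ (∀d ¬K(d)))
Give each quantifier a distinct variable: c↦z1, d↦s.
  ((∃d K(d)) ∨ (∀c ¬L(c,c))) ∧ ((∃z1 L(z1,z1)) ∨ (∀s ¬K(s)))
Finally move all quantifiers to the prefix:
  ∃d ∀c ∃z1 ∀s ((K(d) ∨ ¬L(c,c)) ∧ (L(z1,z1) ∨ ¬K(s)))

∃d ∀c ∃z1 ∀s ((K(d) ∨ ¬L(c,c)) ∧ (L(z1,z1) ∨ ¬K(s)))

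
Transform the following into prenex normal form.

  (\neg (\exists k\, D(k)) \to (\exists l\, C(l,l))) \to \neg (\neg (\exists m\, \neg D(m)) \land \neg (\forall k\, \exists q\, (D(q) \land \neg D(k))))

Rewrite implications/biconditionals: A → B as ¬A ∨ B.
  \neg (\neg \neg (\exists k\, D(k)) \lor (\exists l\, C(l,l))) \lor \neg (\neg (\exists m\, \neg D(m)) \land \neg (\forall k\, \exists q\, (D(q) \land \neg D(k))))
Drive negations inward (¬∀x A ≡ ∃x ¬A, ¬∃x A ≡ ∀x ¬A, De Morgan for ∧/∨):
  (\forall k\, \neg D(k)) \land (\forall l\, \neg C(l,l)) \lor (\exists m\, \neg D(m)) \lor (\forall k\, \exists q\, (D(q) \land \neg D(k)))
Rename bound variables to avoid capture: k↦u.
  (\forall k\, \neg D(k)) \land (\forall l\, \neg C(l,l)) \lor (\exists m\, \neg D(m)) \lor (\forall u\, \exists q\, (D(q) \land \neg D(u)))
Pull the quantifiers to the front (each side's bound variable is not free in the other side):
  \forall k\, \forall l\, \exists m\, \forall u\, \exists q\, (\neg D(k) \land \neg C(l,l) \lor \neg D(m) \lor D(q) \land \neg D(u))

\forall k\, \forall l\, \exists m\, \forall u\, \exists q\, (\neg D(k) \land \neg C(l,l) \lor \neg D(m) \lor D(q) \land \neg D(u))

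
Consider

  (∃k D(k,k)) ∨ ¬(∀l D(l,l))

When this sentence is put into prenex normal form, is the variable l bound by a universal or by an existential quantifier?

Drive negations inward (¬∀x A ≡ ∃x ¬A, ¬∃x A ≡ ∀x ¬A, De Morgan for ∧/∨):
  (∃k D(k,k)) ∨ (∃l ¬D(l,l))
All bound variables are already distinct, so no renaming is needed.
Pull the quantifiers to the front (each side's bound variable is not free in the other side):
  ∃k ∃l (D(k,k) ∨ ¬D(l,l))
The quantifier ∀l sits under an odd number of negations, so it flips to ∃l.

existential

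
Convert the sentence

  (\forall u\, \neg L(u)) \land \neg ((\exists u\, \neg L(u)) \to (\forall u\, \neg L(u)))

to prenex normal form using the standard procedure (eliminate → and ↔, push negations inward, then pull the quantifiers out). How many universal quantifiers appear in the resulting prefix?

Rewrite implications/biconditionals: A → B as ¬A ∨ B.
  (\forall u\, \neg L(u)) \land \neg (\neg (\exists u\, \neg L(u)) \lor (\forall u\, \neg L(u)))
Push ¬ through the quantifiers and connectives to reach negation normal form:
  (\forall u\, \neg L(u)) \land (\exists u\, \neg L(u)) \land (\exists u\, L(u))
Give each quantifier a distinct variable: u↦w1, u↦a.
  (\forall u\, \neg L(u)) \land (\exists w1\, \neg L(w1)) \land (\exists a\, L(a))
Finally move all quantifiers to the prefix:
  \forall u\, \exists w1\, \exists a\, (\neg L(u) \land \neg L(w1) \land L(a))
The prefix is \forall u \exists w1 \exists a: 1 universal, 2 existential.

1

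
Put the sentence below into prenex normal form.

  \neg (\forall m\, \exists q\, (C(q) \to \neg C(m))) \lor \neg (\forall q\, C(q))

\exists m\, \forall q\, \exists c\, (C(q) \land C(m) \lor \neg C(c))

Rewrite implications/biconditionals: A → B as ¬A ∨ B.
  \neg (\forall m\, \exists q\, (\neg C(q) \lor \neg C(m))) \lor \neg (\forall q\, C(q))
Push ¬ through the quantifiers and connectives to reach negation normal form:
  (\exists m\, \forall q\, (C(q) \land C(m))) \lor (\exists q\, \neg C(q))
Rename bound variables to avoid capture: q↦c.
  (\exists m\, \forall q\, (C(q) \land C(m))) \lor (\exists c\, \neg C(c))
Extract every quantifier outward, since the variables are now distinct and don't occur free across branches:
  \exists m\, \forall q\, \exists c\, (C(q) \land C(m) \lor \neg C(c))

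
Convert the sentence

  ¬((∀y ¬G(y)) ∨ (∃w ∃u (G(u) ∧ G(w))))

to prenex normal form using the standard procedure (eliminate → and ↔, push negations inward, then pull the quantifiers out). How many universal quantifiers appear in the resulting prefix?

2

Drive negations inward (¬∀x A ≡ ∃x ¬A, ¬∃x A ≡ ∀x ¬A, De Morgan for ∧/∨):
  (∃y G(y)) ∧ (∀w ∀u (¬G(u) ∨ ¬G(w)))
All bound variables are already distinct, so no renaming is needed.
Pull the quantifiers to the front (each side's bound variable is not free in the other side):
  ∃y ∀w ∀u (G(y) ∧ (¬G(u) ∨ ¬G(w)))
The prefix is ∃y ∀w ∀u: 2 universal, 1 existential.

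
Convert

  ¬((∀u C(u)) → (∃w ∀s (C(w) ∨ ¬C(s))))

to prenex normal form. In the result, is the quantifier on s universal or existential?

existential

Rewrite implications/biconditionals: A → B as ¬A ∨ B.
  ¬(¬(∀u C(u)) ∨ (∃w ∀s (C(w) ∨ ¬C(s))))
Drive negations inward (¬∀x A ≡ ∃x ¬A, ¬∃x A ≡ ∀x ¬A, De Morgan for ∧/∨):
  (∀u C(u)) ∧ (∀w ∃s (¬C(w) ∧ C(s)))
All bound variables are already distinct, so no renaming is needed.
Extract every quantifier outward, since the variables are now distinct and don't occur free across branches:
  ∀u ∀w ∃s (C(u) ∧ ¬C(w) ∧ C(s))
The quantifier ∀s sits under an odd number of negations (counting the antecedent side of each →), so it flips to ∃s.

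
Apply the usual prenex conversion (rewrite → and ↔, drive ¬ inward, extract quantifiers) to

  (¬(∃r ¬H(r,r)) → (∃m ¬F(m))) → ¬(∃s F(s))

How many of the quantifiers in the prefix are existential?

Eliminate → and ↔ using ¬ and ∨.
  ¬(¬¬(∃r ¬H(r,r)) ∨ (∃m ¬F(m))) ∨ ¬(∃s F(s))
Drive negations inward (¬∀x A ≡ ∃x ¬A, ¬∃x A ≡ ∀x ¬A, De Morgan for ∧/∨):
  (∀r H(r,r)) ∧ (∀m F(m)) ∨ (∀s ¬F(s))
Pull the quantifiers to the front (each side's bound variable is not free in the other side):
  ∀r ∀m ∀s (H(r,r) ∧ F(m) ∨ ¬F(s))
The prefix is ∀r ∀m ∀s: 3 universal, 0 existential.

0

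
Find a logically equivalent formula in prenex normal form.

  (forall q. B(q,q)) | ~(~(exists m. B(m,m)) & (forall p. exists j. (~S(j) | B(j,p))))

forall q. exists m. exists p. forall j. (B(q,q) | B(m,m) | S(j) & ~B(j,p))

Push ¬ through the quantifiers and connectives to reach negation normal form:
  (forall q. B(q,q)) | (exists m. B(m,m)) | (exists p. forall j. (S(j) & ~B(j,p)))
Pull the quantifiers to the front (each side's bound variable is not free in the other side):
  forall q. exists m. exists p. forall j. (B(q,q) | B(m,m) | S(j) & ~B(j,p))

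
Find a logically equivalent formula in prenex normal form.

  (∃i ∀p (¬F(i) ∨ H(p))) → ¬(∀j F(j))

∀i ∃p ∃j (F(i) ∧ ¬H(p) ∨ ¬F(j))

Eliminate → and ↔ using ¬ and ∨.
  ¬(∃i ∀p (¬F(i) ∨ H(p))) ∨ ¬(∀j F(j))
Push ¬ through the quantifiers and connectives to reach negation normal form:
  (∀i ∃p (F(i) ∧ ¬H(p))) ∨ (∃j ¬F(j))
Extract every quantifier outward, since the variables are now distinct and don't occur free across branches:
  ∀i ∃p ∃j (F(i) ∧ ¬H(p) ∨ ¬F(j))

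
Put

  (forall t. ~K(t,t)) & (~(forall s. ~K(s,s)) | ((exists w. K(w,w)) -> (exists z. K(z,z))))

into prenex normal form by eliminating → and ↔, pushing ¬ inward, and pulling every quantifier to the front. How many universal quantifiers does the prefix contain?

2

First replace A → B with ¬A ∨ B.
  (forall t. ~K(t,t)) & (~(forall s. ~K(s,s)) | ~(exists w. K(w,w)) | (exists z. K(z,z)))
Move each ¬ inward, flipping quantifiers it crosses:
  (forall t. ~K(t,t)) & ((exists s. K(s,s)) | (forall w. ~K(w,w)) | (exists z. K(z,z)))
Pull the quantifiers to the front (each side's bound variable is not free in the other side):
  forall t. exists s. forall w. exists z. (~K(t,t) & (K(s,s) | ~K(w,w) | K(z,z)))
The prefix is forall t exists s forall w exists z: 2 universal, 2 existential.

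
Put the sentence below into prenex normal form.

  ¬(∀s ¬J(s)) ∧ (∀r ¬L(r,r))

∃s ∀r (J(s) ∧ ¬L(r,r))

Push ¬ through the quantifiers and connectives to reach negation normal form:
  (∃s J(s)) ∧ (∀r ¬L(r,r))
Pull the quantifiers to the front (each side's bound variable is not free in the other side):
  ∃s ∀r (J(s) ∧ ¬L(r,r))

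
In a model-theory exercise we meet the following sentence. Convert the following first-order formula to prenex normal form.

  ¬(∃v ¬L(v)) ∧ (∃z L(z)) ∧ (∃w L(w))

Move each ¬ inward, flipping quantifiers it crosses:
  (∀v L(v)) ∧ (∃z L(z)) ∧ (∃w L(w))
All bound variables are already distinct, so no renaming is needed.
Pull the quantifiers to the front (each side's bound variable is not free in the other side):
  ∀v ∃z ∃w (L(v) ∧ L(z) ∧ L(w))

∀v ∃z ∃w (L(v) ∧ L(z) ∧ L(w))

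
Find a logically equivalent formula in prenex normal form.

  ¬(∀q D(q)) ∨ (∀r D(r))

∃q ∀r (¬D(q) ∨ D(r))

Push ¬ through the quantifiers and connectives to reach negation normal form:
  (∃q ¬D(q)) ∨ (∀r D(r))
All bound variables are already distinct, so no renaming is needed.
Extract every quantifier outward, since the variables are now distinct and don't occur free across branches:
  ∃q ∀r (¬D(q) ∨ D(r))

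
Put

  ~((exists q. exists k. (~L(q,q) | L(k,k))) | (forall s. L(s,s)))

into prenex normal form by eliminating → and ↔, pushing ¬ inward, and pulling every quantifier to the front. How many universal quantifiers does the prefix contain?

Push ¬ through the quantifiers and connectives to reach negation normal form:
  (forall q. forall k. (L(q,q) & ~L(k,k))) & (exists s. ~L(s,s))
Pull the quantifiers to the front (each side's bound variable is not free in the other side):
  forall q. forall k. exists s. (L(q,q) & ~L(k,k) & ~L(s,s))
The prefix is forall q forall k exists s: 2 universal, 1 existential.

2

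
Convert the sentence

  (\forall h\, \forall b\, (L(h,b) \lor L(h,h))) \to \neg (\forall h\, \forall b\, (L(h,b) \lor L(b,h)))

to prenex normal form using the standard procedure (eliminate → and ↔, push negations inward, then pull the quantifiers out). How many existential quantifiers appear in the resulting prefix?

4

Eliminate → and ↔ using ¬ and ∨.
  \neg (\forall h\, \forall b\, (L(h,b) \lor L(h,h))) \lor \neg (\forall h\, \forall b\, (L(h,b) \lor L(b,h)))
Drive negations inward (¬∀x A ≡ ∃x ¬A, ¬∃x A ≡ ∀x ¬A, De Morgan for ∧/∨):
  (\exists h\, \exists b\, (\neg L(h,b) \land \neg L(h,h))) \lor (\exists h\, \exists b\, (\neg L(h,b) \land \neg L(b,h)))
Standardize variables apart so no two quantifiers bind the same name: h↦y1, b↦u1.
  (\exists h\, \exists b\, (\neg L(h,b) \land \neg L(h,h))) \lor (\exists y1\, \exists u1\, (\neg L(y1,u1) \land \neg L(u1,y1)))
Extract every quantifier outward, since the variables are now distinct and don't occur free across branches:
  \exists h\, \exists b\, \exists y1\, \exists u1\, (\neg L(h,b) \land \neg L(h,h) \lor \neg L(y1,u1) \land \neg L(u1,y1))
The prefix is \exists h \exists b \exists y1 \exists u1: 0 universal, 4 existential.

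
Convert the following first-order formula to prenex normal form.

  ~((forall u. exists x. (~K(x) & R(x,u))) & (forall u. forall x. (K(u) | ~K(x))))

exists u. forall x. exists b. exists s. (K(x) | ~R(x,u) | ~K(b) & K(s))

Move each ¬ inward, flipping quantifiers it crosses:
  (exists u. forall x. (K(x) | ~R(x,u))) | (exists u. exists x. (~K(u) & K(x)))
Rename bound variables to avoid capture: u↦b, x↦s.
  (exists u. forall x. (K(x) | ~R(x,u))) | (exists b. exists s. (~K(b) & K(s)))
Pull the quantifiers to the front (each side's bound variable is not free in the other side):
  exists u. forall x. exists b. exists s. (K(x) | ~R(x,u) | ~K(b) & K(s))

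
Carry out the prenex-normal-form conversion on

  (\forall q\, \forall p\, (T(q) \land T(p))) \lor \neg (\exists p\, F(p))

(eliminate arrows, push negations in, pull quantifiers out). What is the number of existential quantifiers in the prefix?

0

Push ¬ through the quantifiers and connectives to reach negation normal form:
  (\forall q\, \forall p\, (T(q) \land T(p))) \lor (\forall p\, \neg F(p))
Give each quantifier a distinct variable: p↦a.
  (\forall q\, \forall p\, (T(q) \land T(p))) \lor (\forall a\, \neg F(a))
Pull the quantifiers to the front (each side's bound variable is not free in the other side):
  \forall q\, \forall p\, \forall a\, (T(q) \land T(p) \lor \neg F(a))
The prefix is \forall q \forall p \forall a: 3 universal, 0 existential.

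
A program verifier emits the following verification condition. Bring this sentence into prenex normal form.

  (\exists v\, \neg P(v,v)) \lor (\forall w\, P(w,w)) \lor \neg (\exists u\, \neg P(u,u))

\exists v\, \forall w\, \forall u\, (\neg P(v,v) \lor P(w,w) \lor P(u,u))

Move each ¬ inward, flipping quantifiers it crosses:
  (\exists v\, \neg P(v,v)) \lor (\forall w\, P(w,w)) \lor (\forall u\, P(u,u))
All bound variables are already distinct, so no renaming is needed.
Pull the quantifiers to the front (each side's bound variable is not free in the other side):
  \exists v\, \forall w\, \forall u\, (\neg P(v,v) \lor P(w,w) \lor P(u,u))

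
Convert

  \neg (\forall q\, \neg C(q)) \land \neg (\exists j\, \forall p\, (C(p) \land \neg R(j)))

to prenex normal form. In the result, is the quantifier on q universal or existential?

existential

Push ¬ through the quantifiers and connectives to reach negation normal form:
  (\exists q\, C(q)) \land (\forall j\, \exists p\, (\neg C(p) \lor R(j)))
Finally move all quantifiers to the prefix:
  \exists q\, \forall j\, \exists p\, (C(q) \land (\neg C(p) \lor R(j)))
The quantifier \forall q sits under an odd number of negations, so it flips to \exists q.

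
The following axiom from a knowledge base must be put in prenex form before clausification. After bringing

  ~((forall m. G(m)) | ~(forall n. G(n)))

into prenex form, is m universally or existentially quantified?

existential

Drive negations inward (¬∀x A ≡ ∃x ¬A, ¬∃x A ≡ ∀x ¬A, De Morgan for ∧/∨):
  (exists m. ~G(m)) & (forall n. G(n))
Extract every quantifier outward, since the variables are now distinct and don't occur free across branches:
  exists m. forall n. (~G(m) & G(n))
The quantifier forall m sits under an odd number of negations, so it flips to exists m.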